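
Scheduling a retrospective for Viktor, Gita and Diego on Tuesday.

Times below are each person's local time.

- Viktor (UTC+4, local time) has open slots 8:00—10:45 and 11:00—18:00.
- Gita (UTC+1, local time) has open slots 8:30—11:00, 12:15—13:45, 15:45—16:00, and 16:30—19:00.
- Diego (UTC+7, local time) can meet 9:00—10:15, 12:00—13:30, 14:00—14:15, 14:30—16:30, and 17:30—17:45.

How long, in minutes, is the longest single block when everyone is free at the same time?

120 minutes

Viktor → UTC: 04:00–06:45, 07:00–14:00.
Gita → UTC: 07:30–10:00, 11:15–12:45, 14:45–15:00, 15:30–18:00.
Diego → UTC: 02:00–03:15, 05:00–06:30, 07:00–07:15, 07:30–09:30, 10:30–10:45.
Viktor ∩ Gita: 07:30–10:00, 11:15–12:45.
Viktor ∩ Gita ∩ Diego: 07:30–09:30.
Single common window of 120 minutes.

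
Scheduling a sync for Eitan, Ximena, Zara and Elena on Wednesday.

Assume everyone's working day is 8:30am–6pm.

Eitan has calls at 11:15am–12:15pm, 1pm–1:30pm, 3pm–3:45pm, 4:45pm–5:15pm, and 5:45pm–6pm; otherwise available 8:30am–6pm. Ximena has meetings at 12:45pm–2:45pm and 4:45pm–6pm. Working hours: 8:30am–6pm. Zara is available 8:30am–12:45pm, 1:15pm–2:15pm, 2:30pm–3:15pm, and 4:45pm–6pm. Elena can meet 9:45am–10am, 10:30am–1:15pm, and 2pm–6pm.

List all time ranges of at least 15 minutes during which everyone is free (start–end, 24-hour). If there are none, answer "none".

Eitan free within 08:30–18:00: 08:30–11:15, 12:15–13:00, 13:30–15:00, 15:45–16:45, 17:15–17:45.
Ximena free within 08:30–18:00: 08:30–12:45, 14:45–16:45.
Eitan ∩ Ximena: 08:30–11:15, 12:15–12:45, 14:45–15:00, 15:45–16:45.
Eitan ∩ Ximena ∩ Zara: 08:30–11:15, 12:15–12:45, 14:45–15:00.
Eitan ∩ Ximena ∩ Zara ∩ Elena: 09:45–10:00, 10:30–11:15, 12:15–12:45, 14:45–15:00.
Windows ≥ 15 min: 09:45–10:00, 10:30–11:15, 12:15–12:45, 14:45–15:00.

09:45–10:00, 10:30–11:15, 12:15–12:45, 14:45–15:00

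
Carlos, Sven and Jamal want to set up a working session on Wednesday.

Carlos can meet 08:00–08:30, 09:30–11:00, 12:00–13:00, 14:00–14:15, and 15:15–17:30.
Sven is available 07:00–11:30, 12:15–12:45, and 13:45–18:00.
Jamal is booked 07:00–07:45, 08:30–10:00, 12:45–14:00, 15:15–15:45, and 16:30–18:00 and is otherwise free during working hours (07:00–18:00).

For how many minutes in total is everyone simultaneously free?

180 minutes

Jamal free within 07:00–18:00: 07:45–08:30, 10:00–12:45, 14:00–15:15, 15:45–16:30.
Carlos ∩ Sven: 08:00–08:30, 09:30–11:00, 12:15–12:45, 14:00–14:15, 15:15–17:30.
Carlos ∩ Sven ∩ Jamal: 08:00–08:30, 10:00–11:00, 12:15–12:45, 14:00–14:15, 15:45–16:30.
Total common minutes: 30 + 60 + 30 + 15 + 45 = 180.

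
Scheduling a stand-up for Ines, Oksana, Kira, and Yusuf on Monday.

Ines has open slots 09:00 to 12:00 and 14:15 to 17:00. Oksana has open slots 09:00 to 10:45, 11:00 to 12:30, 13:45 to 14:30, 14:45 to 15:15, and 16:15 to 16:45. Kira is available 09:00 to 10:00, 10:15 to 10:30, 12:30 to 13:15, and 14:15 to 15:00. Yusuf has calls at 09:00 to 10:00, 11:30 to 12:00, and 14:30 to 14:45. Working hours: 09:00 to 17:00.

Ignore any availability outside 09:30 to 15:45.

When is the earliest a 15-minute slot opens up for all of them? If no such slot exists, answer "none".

10:15

Yusuf free within 09:00–17:00: 10:00–11:30, 12:00–14:30, 14:45–17:00.
Ines ∩ Oksana: 09:00–10:45, 11:00–12:00, 14:15–14:30, 14:45–15:15, 16:15–16:45.
Ines ∩ Oksana ∩ Kira: 09:00–10:00, 10:15–10:30, 14:15–14:30, 14:45–15:00.
Ines ∩ Oksana ∩ Kira ∩ Yusuf: 10:15–10:30, 14:15–14:30, 14:45–15:00.
Restricted to 09:30–15:45: 10:15–10:30, 14:15–14:30, 14:45–15:00.
Windows ≥ 15 min: 10:15–10:30, 14:15–14:30, 14:45–15:00.
Earliest such window starts at 10:15.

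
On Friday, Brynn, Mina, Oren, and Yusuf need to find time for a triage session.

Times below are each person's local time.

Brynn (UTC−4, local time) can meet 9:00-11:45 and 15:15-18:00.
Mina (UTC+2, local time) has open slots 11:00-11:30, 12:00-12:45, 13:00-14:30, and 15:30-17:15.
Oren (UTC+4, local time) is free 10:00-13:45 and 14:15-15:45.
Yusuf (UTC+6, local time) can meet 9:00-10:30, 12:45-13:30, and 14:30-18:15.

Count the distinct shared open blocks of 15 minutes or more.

0

Brynn → UTC: 13:00–15:45, 19:15–22:00.
Mina → UTC: 09:00–09:30, 10:00–10:45, 11:00–12:30, 13:30–15:15.
Oren → UTC: 06:00–09:45, 10:15–11:45.
Yusuf → UTC: 03:00–04:30, 06:45–07:30, 08:30–12:15.
Brynn ∩ Mina: 13:30–15:15.
Brynn ∩ Mina ∩ Oren: (none).
Brynn ∩ Mina ∩ Oren ∩ Yusuf: (none).
Windows ≥ 15 min: (none).
That's 0 windows.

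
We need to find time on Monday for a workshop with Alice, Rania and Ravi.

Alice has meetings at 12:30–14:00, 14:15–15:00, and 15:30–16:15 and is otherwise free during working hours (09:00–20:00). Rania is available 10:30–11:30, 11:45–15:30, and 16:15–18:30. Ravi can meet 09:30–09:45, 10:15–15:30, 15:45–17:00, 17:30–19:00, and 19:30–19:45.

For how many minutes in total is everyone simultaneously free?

255 minutes

Alice free within 09:00–20:00: 09:00–12:30, 14:00–14:15, 15:00–15:30, 16:15–20:00.
Alice ∩ Rania: 10:30–11:30, 11:45–12:30, 14:00–14:15, 15:00–15:30, 16:15–18:30.
Alice ∩ Rania ∩ Ravi: 10:30–11:30, 11:45–12:30, 14:00–14:15, 15:00–15:30, 16:15–17:00, 17:30–18:30.
Total common minutes: 60 + 45 + 15 + 30 + 45 + 60 = 255.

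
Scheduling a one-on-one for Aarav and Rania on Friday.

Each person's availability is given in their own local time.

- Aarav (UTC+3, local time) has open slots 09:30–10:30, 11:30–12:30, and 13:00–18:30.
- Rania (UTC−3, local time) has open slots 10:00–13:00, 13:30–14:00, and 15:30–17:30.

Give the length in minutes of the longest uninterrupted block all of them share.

Aarav → UTC: 06:30–07:30, 08:30–09:30, 10:00–15:30.
Rania → UTC: 13:00–16:00, 16:30–17:00, 18:30–20:30.
Aarav ∩ Rania: 13:00–15:30.
Single common window of 150 minutes.

150 minutes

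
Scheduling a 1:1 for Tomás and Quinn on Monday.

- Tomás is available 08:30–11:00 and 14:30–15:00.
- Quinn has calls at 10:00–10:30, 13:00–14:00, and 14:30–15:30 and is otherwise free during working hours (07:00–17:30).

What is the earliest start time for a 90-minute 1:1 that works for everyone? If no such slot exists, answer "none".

Quinn free within 07:00–17:30: 07:00–10:00, 10:30–13:00, 14:00–14:30, 15:30–17:30.
Tomás ∩ Quinn: 08:30–10:00, 10:30–11:00.
Windows ≥ 90 min: 08:30–10:00.
Earliest such window starts at 08:30.

08:30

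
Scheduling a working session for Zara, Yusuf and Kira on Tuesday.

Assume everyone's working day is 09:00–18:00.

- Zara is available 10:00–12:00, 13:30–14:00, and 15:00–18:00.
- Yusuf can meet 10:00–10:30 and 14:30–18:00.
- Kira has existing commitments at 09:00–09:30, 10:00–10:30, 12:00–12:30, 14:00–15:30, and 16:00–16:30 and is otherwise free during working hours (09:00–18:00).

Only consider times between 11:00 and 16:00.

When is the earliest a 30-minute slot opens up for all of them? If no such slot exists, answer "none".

15:30

Kira free within 09:00–18:00: 09:30–10:00, 10:30–12:00, 12:30–14:00, 15:30–16:00, 16:30–18:00.
Zara ∩ Yusuf: 10:00–10:30, 15:00–18:00.
Zara ∩ Yusuf ∩ Kira: 15:30–16:00, 16:30–18:00.
Restricted to 11:00–16:00: 15:30–16:00.
Windows ≥ 30 min: 15:30–16:00.
Earliest such window starts at 15:30.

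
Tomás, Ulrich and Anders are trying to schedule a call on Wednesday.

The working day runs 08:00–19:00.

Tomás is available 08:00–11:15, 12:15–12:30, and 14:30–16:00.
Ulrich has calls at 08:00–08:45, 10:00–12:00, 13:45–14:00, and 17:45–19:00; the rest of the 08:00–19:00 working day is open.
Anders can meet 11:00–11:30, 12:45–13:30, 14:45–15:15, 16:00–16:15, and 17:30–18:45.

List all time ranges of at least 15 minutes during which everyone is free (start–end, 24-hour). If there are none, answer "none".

14:45–15:15

Ulrich free within 08:00–19:00: 08:45–10:00, 12:00–13:45, 14:00–17:45.
Tomás ∩ Ulrich: 08:45–10:00, 12:15–12:30, 14:30–16:00.
Tomás ∩ Ulrich ∩ Anders: 14:45–15:15.
Windows ≥ 15 min: 14:45–15:15.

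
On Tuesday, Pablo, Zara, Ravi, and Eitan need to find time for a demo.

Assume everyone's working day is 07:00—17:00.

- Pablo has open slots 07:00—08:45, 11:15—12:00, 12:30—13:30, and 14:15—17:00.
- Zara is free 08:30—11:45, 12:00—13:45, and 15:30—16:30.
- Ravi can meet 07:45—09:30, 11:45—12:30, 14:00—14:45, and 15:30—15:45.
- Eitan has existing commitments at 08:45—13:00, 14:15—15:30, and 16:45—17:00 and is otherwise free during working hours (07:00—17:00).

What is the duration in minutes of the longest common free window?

15 minutes

Eitan free within 07:00–17:00: 07:00–08:45, 13:00–14:15, 15:30–16:45.
Pablo ∩ Zara: 08:30–08:45, 11:15–11:45, 12:30–13:30, 15:30–16:30.
Pablo ∩ Zara ∩ Ravi: 08:30–08:45, 15:30–15:45.
Pablo ∩ Zara ∩ Ravi ∩ Eitan: 08:30–08:45, 15:30–15:45.
Common window lengths: 15, 15 min; longest is 15.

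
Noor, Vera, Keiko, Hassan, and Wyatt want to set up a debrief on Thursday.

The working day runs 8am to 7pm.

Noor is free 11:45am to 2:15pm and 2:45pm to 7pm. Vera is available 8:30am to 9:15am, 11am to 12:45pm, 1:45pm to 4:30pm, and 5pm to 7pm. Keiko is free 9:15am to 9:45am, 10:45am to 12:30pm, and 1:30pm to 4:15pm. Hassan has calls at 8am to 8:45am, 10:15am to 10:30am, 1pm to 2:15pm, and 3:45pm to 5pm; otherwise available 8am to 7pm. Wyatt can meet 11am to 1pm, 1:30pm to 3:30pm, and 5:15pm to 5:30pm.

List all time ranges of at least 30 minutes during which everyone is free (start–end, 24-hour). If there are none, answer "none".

11:45–12:30, 14:45–15:30

Hassan free within 08:00–19:00: 08:45–10:15, 10:30–13:00, 14:15–15:45, 17:00–19:00.
Noor ∩ Vera: 11:45–12:45, 13:45–14:15, 14:45–16:30, 17:00–19:00.
Noor ∩ Vera ∩ Keiko: 11:45–12:30, 13:45–14:15, 14:45–16:15.
Noor ∩ Vera ∩ Keiko ∩ Hassan: 11:45–12:30, 14:45–15:45.
Noor ∩ Vera ∩ Keiko ∩ Hassan ∩ Wyatt: 11:45–12:30, 14:45–15:30.
Windows ≥ 30 min: 11:45–12:30, 14:45–15:30.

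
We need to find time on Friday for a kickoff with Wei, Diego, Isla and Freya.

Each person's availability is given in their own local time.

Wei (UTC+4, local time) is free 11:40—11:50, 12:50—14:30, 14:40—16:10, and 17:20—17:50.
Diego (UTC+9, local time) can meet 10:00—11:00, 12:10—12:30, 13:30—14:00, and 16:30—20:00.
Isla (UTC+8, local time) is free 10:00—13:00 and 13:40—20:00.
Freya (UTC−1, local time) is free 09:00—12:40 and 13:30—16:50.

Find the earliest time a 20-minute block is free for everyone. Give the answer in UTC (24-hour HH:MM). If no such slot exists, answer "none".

Wei → UTC: 07:40–07:50, 08:50–10:30, 10:40–12:10, 13:20–13:50.
Diego → UTC: 01:00–02:00, 03:10–03:30, 04:30–05:00, 07:30–11:00.
Isla → UTC: 02:00–05:00, 05:40–12:00.
Freya → UTC: 10:00–13:40, 14:30–17:50.
Wei ∩ Diego: 07:40–07:50, 08:50–10:30, 10:40–11:00.
Wei ∩ Diego ∩ Isla: 07:40–07:50, 08:50–10:30, 10:40–11:00.
Wei ∩ Diego ∩ Isla ∩ Freya: 10:00–10:30, 10:40–11:00.
Windows ≥ 20 min: 10:00–10:30, 10:40–11:00.
Earliest such window starts at 10:00.

10:00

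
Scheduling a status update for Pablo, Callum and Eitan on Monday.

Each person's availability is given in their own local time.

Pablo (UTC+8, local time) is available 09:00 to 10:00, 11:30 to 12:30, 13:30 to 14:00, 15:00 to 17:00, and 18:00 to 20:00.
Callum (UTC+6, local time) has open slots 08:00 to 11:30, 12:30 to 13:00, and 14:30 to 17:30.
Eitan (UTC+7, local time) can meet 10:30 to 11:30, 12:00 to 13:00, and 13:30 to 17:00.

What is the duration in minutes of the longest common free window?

60 minutes

Pablo → UTC: 01:00–02:00, 03:30–04:30, 05:30–06:00, 07:00–09:00, 10:00–12:00.
Callum → UTC: 02:00–05:30, 06:30–07:00, 08:30–11:30.
Eitan → UTC: 03:30–04:30, 05:00–06:00, 06:30–10:00.
Pablo ∩ Callum: 03:30–04:30, 08:30–09:00, 10:00–11:30.
Pablo ∩ Callum ∩ Eitan: 03:30–04:30, 08:30–09:00.
Common window lengths: 60, 30 min; longest is 60.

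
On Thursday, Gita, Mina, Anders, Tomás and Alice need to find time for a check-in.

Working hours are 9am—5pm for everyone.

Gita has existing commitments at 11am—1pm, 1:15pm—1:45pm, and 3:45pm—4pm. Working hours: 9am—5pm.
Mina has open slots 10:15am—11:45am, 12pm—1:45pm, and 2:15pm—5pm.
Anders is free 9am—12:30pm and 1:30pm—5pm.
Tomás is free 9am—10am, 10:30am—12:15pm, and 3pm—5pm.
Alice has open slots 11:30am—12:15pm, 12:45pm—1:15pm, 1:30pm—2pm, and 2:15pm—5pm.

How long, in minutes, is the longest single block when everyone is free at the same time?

Gita free within 09:00–17:00: 09:00–11:00, 13:00–13:15, 13:45–15:45, 16:00–17:00.
Gita ∩ Mina: 10:15–11:00, 13:00–13:15, 14:15–15:45, 16:00–17:00.
Gita ∩ Mina ∩ Anders: 10:15–11:00, 14:15–15:45, 16:00–17:00.
Gita ∩ Mina ∩ Anders ∩ Tomás: 10:30–11:00, 15:00–15:45, 16:00–17:00.
Gita ∩ Mina ∩ Anders ∩ Tomás ∩ Alice: 15:00–15:45, 16:00–17:00.
Common window lengths: 45, 60 min; longest is 60.

60 minutes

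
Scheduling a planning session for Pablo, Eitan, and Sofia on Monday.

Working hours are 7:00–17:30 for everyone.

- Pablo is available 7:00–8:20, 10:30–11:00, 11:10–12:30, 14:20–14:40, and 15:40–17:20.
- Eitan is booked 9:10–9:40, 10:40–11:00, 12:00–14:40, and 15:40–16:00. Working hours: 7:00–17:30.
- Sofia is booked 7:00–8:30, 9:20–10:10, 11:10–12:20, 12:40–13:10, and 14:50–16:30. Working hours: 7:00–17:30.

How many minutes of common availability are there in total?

Eitan free within 07:00–17:30: 07:00–09:10, 09:40–10:40, 11:00–12:00, 14:40–15:40, 16:00–17:30.
Sofia free within 07:00–17:30: 08:30–09:20, 10:10–11:10, 12:20–12:40, 13:10–14:50, 16:30–17:30.
Pablo ∩ Eitan: 07:00–08:20, 10:30–10:40, 11:10–12:00, 16:00–17:20.
Pablo ∩ Eitan ∩ Sofia: 10:30–10:40, 16:30–17:20.
Total common minutes: 10 + 50 = 60.

60 minutes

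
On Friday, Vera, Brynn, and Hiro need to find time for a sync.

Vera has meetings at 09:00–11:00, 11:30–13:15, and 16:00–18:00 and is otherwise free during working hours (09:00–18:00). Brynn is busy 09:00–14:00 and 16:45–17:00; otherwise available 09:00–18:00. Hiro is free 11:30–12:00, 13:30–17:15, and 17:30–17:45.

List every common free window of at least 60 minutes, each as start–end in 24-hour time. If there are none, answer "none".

Vera free within 09:00–18:00: 11:00–11:30, 13:15–16:00.
Brynn free within 09:00–18:00: 14:00–16:45, 17:00–18:00.
Vera ∩ Brynn: 14:00–16:00.
Vera ∩ Brynn ∩ Hiro: 14:00–16:00.
Windows ≥ 60 min: 14:00–16:00.

14:00–16:00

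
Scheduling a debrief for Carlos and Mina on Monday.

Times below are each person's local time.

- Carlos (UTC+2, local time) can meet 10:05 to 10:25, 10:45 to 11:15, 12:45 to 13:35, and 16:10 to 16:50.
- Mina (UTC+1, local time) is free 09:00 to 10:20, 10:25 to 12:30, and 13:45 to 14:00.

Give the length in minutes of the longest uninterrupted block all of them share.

Carlos → UTC: 08:05–08:25, 08:45–09:15, 10:45–11:35, 14:10–14:50.
Mina → UTC: 08:00–09:20, 09:25–11:30, 12:45–13:00.
Carlos ∩ Mina: 08:05–08:25, 08:45–09:15, 10:45–11:30.
Common window lengths: 20, 30, 45 min; longest is 45.

45 minutes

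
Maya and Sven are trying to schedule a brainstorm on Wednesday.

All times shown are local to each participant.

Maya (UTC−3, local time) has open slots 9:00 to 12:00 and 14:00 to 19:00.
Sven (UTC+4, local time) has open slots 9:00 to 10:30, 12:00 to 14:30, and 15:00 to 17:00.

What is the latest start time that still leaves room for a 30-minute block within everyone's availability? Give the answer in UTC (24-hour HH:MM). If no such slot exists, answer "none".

12:30

Maya → UTC: 12:00–15:00, 17:00–22:00.
Sven → UTC: 05:00–06:30, 08:00–10:30, 11:00–13:00.
Maya ∩ Sven: 12:00–13:00.
Windows ≥ 30 min: 12:00–13:00.
Latest start in the last window 12:00–13:00 is 13:00 − 30 min = 12:30.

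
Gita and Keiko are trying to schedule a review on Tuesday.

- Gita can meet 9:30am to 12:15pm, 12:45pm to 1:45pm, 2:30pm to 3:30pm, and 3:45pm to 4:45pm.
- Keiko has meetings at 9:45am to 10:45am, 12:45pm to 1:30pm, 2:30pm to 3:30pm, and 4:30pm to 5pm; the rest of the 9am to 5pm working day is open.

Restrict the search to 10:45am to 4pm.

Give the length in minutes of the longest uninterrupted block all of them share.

Keiko free within 09:00–17:00: 09:00–09:45, 10:45–12:45, 13:30–14:30, 15:30–16:30.
Gita ∩ Keiko: 09:30–09:45, 10:45–12:15, 13:30–13:45, 15:45–16:30.
Restricted to 10:45–16:00: 10:45–12:15, 13:30–13:45, 15:45–16:00.
Common window lengths: 90, 15, 15 min; longest is 90.

90 minutes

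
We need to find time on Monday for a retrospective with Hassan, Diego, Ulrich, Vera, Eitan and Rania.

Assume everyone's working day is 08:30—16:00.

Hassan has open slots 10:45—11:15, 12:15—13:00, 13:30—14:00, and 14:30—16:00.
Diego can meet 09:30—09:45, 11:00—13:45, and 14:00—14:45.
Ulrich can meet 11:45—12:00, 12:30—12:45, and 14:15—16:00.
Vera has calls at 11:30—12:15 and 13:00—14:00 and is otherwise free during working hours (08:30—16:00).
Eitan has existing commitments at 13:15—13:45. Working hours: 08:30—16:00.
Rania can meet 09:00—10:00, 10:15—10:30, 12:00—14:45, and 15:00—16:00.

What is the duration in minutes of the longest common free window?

15 minutes

Vera free within 08:30–16:00: 08:30–11:30, 12:15–13:00, 14:00–16:00.
Eitan free within 08:30–16:00: 08:30–13:15, 13:45–16:00.
Hassan ∩ Diego: 11:00–11:15, 12:15–13:00, 13:30–13:45, 14:30–14:45.
Hassan ∩ Diego ∩ Ulrich: 12:30–12:45, 14:30–14:45.
Hassan ∩ Diego ∩ Ulrich ∩ Vera: 12:30–12:45, 14:30–14:45.
Hassan ∩ Diego ∩ Ulrich ∩ Vera ∩ Eitan: 12:30–12:45, 14:30–14:45.
Hassan ∩ Diego ∩ Ulrich ∩ Vera ∩ Eitan ∩ Rania: 12:30–12:45, 14:30–14:45.
Common window lengths: 15, 15 min; longest is 15.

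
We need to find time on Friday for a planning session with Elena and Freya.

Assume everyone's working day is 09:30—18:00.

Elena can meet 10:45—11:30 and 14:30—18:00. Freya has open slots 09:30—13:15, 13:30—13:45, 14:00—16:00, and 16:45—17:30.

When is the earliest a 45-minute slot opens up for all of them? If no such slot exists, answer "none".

10:45

Elena ∩ Freya: 10:45–11:30, 14:30–16:00, 16:45–17:30.
Windows ≥ 45 min: 10:45–11:30, 14:30–16:00, 16:45–17:30.
Earliest such window starts at 10:45.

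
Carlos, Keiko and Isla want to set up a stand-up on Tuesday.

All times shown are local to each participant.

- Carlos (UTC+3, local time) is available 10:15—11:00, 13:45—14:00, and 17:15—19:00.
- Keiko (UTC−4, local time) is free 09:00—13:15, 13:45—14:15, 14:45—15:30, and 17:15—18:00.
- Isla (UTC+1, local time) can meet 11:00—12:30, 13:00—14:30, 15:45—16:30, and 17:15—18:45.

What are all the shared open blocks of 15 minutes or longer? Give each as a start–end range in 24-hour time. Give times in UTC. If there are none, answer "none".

Carlos → UTC: 07:15–08:00, 10:45–11:00, 14:15–16:00.
Keiko → UTC: 13:00–17:15, 17:45–18:15, 18:45–19:30, 21:15–22:00.
Isla → UTC: 10:00–11:30, 12:00–13:30, 14:45–15:30, 16:15–17:45.
Carlos ∩ Keiko: 14:15–16:00.
Carlos ∩ Keiko ∩ Isla: 14:45–15:30.
Windows ≥ 15 min: 14:45–15:30.

14:45–15:30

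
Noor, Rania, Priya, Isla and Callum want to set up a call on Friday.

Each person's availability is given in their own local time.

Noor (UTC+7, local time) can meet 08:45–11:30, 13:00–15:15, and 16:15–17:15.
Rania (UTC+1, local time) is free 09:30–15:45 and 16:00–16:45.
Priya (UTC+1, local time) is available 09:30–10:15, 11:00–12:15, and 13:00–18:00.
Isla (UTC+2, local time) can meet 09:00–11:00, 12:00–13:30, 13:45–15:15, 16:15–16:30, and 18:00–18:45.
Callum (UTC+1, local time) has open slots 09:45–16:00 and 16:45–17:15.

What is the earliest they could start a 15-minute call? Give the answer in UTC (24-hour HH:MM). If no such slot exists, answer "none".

10:00

Noor → UTC: 01:45–04:30, 06:00–08:15, 09:15–10:15.
Rania → UTC: 08:30–14:45, 15:00–15:45.
Priya → UTC: 08:30–09:15, 10:00–11:15, 12:00–17:00.
Isla → UTC: 07:00–09:00, 10:00–11:30, 11:45–13:15, 14:15–14:30, 16:00–16:45.
Callum → UTC: 08:45–15:00, 15:45–16:15.
Noor ∩ Rania: 09:15–10:15.
Noor ∩ Rania ∩ Priya: 10:00–10:15.
Noor ∩ Rania ∩ Priya ∩ Isla: 10:00–10:15.
Noor ∩ Rania ∩ Priya ∩ Isla ∩ Callum: 10:00–10:15.
Windows ≥ 15 min: 10:00–10:15.
Earliest such window starts at 10:00.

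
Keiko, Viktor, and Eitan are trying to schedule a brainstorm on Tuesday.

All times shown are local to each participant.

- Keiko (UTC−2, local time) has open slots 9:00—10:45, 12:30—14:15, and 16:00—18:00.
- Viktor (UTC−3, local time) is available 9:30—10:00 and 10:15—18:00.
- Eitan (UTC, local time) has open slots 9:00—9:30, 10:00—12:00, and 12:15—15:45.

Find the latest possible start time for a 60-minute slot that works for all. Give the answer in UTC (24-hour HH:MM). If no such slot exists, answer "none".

14:45

Keiko → UTC: 11:00–12:45, 14:30–16:15, 18:00–20:00.
Viktor → UTC: 12:30–13:00, 13:15–21:00.
Eitan → UTC: 09:00–09:30, 10:00–12:00, 12:15–15:45.
Keiko ∩ Viktor: 12:30–12:45, 14:30–16:15, 18:00–20:00.
Keiko ∩ Viktor ∩ Eitan: 12:30–12:45, 14:30–15:45.
Windows ≥ 60 min: 14:30–15:45.
Latest start in the last window 14:30–15:45 is 15:45 − 60 min = 14:45.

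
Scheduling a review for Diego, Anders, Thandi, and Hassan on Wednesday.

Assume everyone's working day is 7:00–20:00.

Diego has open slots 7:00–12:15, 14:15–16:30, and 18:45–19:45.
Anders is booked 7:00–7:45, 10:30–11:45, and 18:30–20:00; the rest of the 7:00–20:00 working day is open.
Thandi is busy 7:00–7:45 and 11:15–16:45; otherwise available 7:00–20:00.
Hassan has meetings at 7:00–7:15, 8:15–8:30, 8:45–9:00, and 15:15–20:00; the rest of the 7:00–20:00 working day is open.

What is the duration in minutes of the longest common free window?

Anders free within 07:00–20:00: 07:45–10:30, 11:45–18:30.
Thandi free within 07:00–20:00: 07:45–11:15, 16:45–20:00.
Hassan free within 07:00–20:00: 07:15–08:15, 08:30–08:45, 09:00–15:15.
Diego ∩ Anders: 07:45–10:30, 11:45–12:15, 14:15–16:30.
Diego ∩ Anders ∩ Thandi: 07:45–10:30.
Diego ∩ Anders ∩ Thandi ∩ Hassan: 07:45–08:15, 08:30–08:45, 09:00–10:30.
Common window lengths: 30, 15, 90 min; longest is 90.

90 minutes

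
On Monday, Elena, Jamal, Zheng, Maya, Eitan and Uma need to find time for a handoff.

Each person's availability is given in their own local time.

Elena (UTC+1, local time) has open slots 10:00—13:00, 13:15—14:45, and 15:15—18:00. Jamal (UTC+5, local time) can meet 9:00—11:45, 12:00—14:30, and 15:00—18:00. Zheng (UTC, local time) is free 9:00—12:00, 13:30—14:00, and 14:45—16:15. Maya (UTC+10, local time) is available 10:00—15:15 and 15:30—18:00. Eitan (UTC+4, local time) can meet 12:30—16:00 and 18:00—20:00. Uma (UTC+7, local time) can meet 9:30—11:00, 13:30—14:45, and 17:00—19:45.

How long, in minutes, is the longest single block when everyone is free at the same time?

Elena → UTC: 09:00–12:00, 12:15–13:45, 14:15–17:00.
Jamal → UTC: 04:00–06:45, 07:00–09:30, 10:00–13:00.
Zheng → UTC: 09:00–12:00, 13:30–14:00, 14:45–16:15.
Maya → UTC: 00:00–05:15, 05:30–08:00.
Eitan → UTC: 08:30–12:00, 14:00–16:00.
Uma → UTC: 02:30–04:00, 06:30–07:45, 10:00–12:45.
Elena ∩ Jamal: 09:00–09:30, 10:00–12:00, 12:15–13:00.
Elena ∩ Jamal ∩ Zheng: 09:00–09:30, 10:00–12:00.
Elena ∩ Jamal ∩ Zheng ∩ Maya: (none).
Elena ∩ Jamal ∩ Zheng ∩ Maya ∩ Eitan: (none).
Elena ∩ Jamal ∩ Zheng ∩ Maya ∩ Eitan ∩ Uma: (none).
No common window.

0 minutes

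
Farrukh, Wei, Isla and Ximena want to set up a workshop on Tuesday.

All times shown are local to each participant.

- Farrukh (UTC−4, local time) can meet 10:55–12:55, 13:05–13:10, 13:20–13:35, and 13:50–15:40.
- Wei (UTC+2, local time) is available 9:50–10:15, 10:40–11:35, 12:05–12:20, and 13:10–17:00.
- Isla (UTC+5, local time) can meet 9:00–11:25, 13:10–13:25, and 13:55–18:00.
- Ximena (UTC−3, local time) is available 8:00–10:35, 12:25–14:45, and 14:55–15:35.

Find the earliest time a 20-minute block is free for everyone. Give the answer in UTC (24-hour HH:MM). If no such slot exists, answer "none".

none

Farrukh → UTC: 14:55–16:55, 17:05–17:10, 17:20–17:35, 17:50–19:40.
Wei → UTC: 07:50–08:15, 08:40–09:35, 10:05–10:20, 11:10–15:00.
Isla → UTC: 04:00–06:25, 08:10–08:25, 08:55–13:00.
Ximena → UTC: 11:00–13:35, 15:25–17:45, 17:55–18:35.
Farrukh ∩ Wei: 14:55–15:00.
Farrukh ∩ Wei ∩ Isla: (none).
Farrukh ∩ Wei ∩ Isla ∩ Ximena: (none).
Windows ≥ 20 min: (none).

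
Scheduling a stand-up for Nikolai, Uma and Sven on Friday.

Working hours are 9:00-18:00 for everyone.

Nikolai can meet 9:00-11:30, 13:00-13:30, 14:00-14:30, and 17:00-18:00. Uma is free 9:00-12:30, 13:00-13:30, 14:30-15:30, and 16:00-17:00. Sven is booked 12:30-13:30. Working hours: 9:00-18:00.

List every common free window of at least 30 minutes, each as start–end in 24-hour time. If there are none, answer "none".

Sven free within 09:00–18:00: 09:00–12:30, 13:30–18:00.
Nikolai ∩ Uma: 09:00–11:30, 13:00–13:30.
Nikolai ∩ Uma ∩ Sven: 09:00–11:30.
Windows ≥ 30 min: 09:00–11:30.

09:00–11:30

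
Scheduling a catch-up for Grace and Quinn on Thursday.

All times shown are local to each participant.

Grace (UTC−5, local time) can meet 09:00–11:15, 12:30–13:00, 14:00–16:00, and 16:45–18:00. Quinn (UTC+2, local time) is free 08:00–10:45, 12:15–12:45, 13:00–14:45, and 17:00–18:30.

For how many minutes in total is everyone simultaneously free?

Grace → UTC: 14:00–16:15, 17:30–18:00, 19:00–21:00, 21:45–23:00.
Quinn → UTC: 06:00–08:45, 10:15–10:45, 11:00–12:45, 15:00–16:30.
Grace ∩ Quinn: 15:00–16:15.
Total common minutes: 75.

75 minutes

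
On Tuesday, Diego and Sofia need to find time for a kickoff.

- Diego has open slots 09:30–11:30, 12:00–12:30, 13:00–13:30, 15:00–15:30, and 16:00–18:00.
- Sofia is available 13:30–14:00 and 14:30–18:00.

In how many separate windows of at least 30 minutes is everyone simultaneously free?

Diego ∩ Sofia: 15:00–15:30, 16:00–18:00.
Windows ≥ 30 min: 15:00–15:30, 16:00–18:00.
That's 2 windows.

2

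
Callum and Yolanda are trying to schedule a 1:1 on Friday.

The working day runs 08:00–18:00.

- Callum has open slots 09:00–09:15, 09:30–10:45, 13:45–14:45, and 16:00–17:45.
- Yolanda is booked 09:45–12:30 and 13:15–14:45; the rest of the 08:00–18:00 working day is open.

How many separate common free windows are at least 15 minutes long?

Yolanda free within 08:00–18:00: 08:00–09:45, 12:30–13:15, 14:45–18:00.
Callum ∩ Yolanda: 09:00–09:15, 09:30–09:45, 16:00–17:45.
Windows ≥ 15 min: 09:00–09:15, 09:30–09:45, 16:00–17:45.
That's 3 windows.

3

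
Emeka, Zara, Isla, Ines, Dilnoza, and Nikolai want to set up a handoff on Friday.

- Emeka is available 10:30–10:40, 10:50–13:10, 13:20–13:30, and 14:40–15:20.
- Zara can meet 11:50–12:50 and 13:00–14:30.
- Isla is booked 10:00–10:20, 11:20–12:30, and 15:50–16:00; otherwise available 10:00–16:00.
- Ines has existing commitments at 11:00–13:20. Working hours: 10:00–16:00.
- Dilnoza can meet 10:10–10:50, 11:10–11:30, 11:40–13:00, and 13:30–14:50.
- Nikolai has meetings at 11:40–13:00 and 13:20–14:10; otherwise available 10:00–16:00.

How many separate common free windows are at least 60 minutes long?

0

Isla free within 10:00–16:00: 10:20–11:20, 12:30–15:50.
Ines free within 10:00–16:00: 10:00–11:00, 13:20–16:00.
Nikolai free within 10:00–16:00: 10:00–11:40, 13:00–13:20, 14:10–16:00.
Emeka ∩ Zara: 11:50–12:50, 13:00–13:10, 13:20–13:30.
Emeka ∩ Zara ∩ Isla: 12:30–12:50, 13:00–13:10, 13:20–13:30.
Emeka ∩ Zara ∩ Isla ∩ Ines: 13:20–13:30.
Emeka ∩ Zara ∩ Isla ∩ Ines ∩ Dilnoza: (none).
Emeka ∩ Zara ∩ Isla ∩ Ines ∩ Dilnoza ∩ Nikolai: (none).
Windows ≥ 60 min: (none).
That's 0 windows.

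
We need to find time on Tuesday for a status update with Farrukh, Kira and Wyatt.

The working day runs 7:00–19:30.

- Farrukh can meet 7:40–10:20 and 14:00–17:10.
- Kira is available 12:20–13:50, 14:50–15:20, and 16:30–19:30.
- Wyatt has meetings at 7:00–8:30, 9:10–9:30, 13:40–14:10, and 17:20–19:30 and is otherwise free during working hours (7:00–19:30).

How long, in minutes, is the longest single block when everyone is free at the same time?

Wyatt free within 07:00–19:30: 08:30–09:10, 09:30–13:40, 14:10–17:20.
Farrukh ∩ Kira: 14:50–15:20, 16:30–17:10.
Farrukh ∩ Kira ∩ Wyatt: 14:50–15:20, 16:30–17:10.
Common window lengths: 30, 40 min; longest is 40.

40 minutes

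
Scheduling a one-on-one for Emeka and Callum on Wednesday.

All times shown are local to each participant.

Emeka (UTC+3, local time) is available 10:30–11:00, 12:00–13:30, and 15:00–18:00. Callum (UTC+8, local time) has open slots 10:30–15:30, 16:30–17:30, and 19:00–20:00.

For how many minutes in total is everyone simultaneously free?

30 minutes

Emeka → UTC: 07:30–08:00, 09:00–10:30, 12:00–15:00.
Callum → UTC: 02:30–07:30, 08:30–09:30, 11:00–12:00.
Emeka ∩ Callum: 09:00–09:30.
Total common minutes: 30.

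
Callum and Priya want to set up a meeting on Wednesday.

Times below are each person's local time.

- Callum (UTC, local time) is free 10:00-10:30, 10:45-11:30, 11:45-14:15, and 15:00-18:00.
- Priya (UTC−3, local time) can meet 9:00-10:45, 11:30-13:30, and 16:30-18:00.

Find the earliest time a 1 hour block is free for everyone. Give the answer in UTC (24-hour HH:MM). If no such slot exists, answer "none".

Callum → UTC: 10:00–10:30, 10:45–11:30, 11:45–14:15, 15:00–18:00.
Priya → UTC: 12:00–13:45, 14:30–16:30, 19:30–21:00.
Callum ∩ Priya: 12:00–13:45, 15:00–16:30.
Windows ≥ 60 min: 12:00–13:45, 15:00–16:30.
Earliest such window starts at 12:00.

12:00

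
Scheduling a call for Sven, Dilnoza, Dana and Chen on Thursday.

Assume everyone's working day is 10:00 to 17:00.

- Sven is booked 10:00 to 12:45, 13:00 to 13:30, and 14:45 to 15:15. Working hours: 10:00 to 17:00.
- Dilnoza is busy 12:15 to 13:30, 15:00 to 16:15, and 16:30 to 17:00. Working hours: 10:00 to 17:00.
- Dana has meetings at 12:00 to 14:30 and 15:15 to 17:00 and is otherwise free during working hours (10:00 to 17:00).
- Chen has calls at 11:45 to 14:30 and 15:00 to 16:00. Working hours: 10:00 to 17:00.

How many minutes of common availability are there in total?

Sven free within 10:00–17:00: 12:45–13:00, 13:30–14:45, 15:15–17:00.
Dilnoza free within 10:00–17:00: 10:00–12:15, 13:30–15:00, 16:15–16:30.
Dana free within 10:00–17:00: 10:00–12:00, 14:30–15:15.
Chen free within 10:00–17:00: 10:00–11:45, 14:30–15:00, 16:00–17:00.
Sven ∩ Dilnoza: 13:30–14:45, 16:15–16:30.
Sven ∩ Dilnoza ∩ Dana: 14:30–14:45.
Sven ∩ Dilnoza ∩ Dana ∩ Chen: 14:30–14:45.
Total common minutes: 15.

15 minutes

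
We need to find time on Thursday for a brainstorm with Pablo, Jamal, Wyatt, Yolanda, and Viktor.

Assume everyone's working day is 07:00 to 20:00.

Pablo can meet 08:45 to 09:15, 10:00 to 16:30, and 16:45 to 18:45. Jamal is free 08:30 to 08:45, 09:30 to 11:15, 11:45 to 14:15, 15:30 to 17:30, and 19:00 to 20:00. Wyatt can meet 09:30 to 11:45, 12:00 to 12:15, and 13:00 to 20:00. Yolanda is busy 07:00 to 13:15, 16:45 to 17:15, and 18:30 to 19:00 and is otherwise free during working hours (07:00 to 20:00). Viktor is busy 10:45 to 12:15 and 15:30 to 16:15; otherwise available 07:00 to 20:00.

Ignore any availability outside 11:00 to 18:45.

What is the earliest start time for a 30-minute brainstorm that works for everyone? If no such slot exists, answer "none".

Yolanda free within 07:00–20:00: 13:15–16:45, 17:15–18:30, 19:00–20:00.
Viktor free within 07:00–20:00: 07:00–10:45, 12:15–15:30, 16:15–20:00.
Pablo ∩ Jamal: 10:00–11:15, 11:45–14:15, 15:30–16:30, 16:45–17:30.
Pablo ∩ Jamal ∩ Wyatt: 10:00–11:15, 12:00–12:15, 13:00–14:15, 15:30–16:30, 16:45–17:30.
Pablo ∩ Jamal ∩ Wyatt ∩ Yolanda: 13:15–14:15, 15:30–16:30, 17:15–17:30.
Pablo ∩ Jamal ∩ Wyatt ∩ Yolanda ∩ Viktor: 13:15–14:15, 16:15–16:30, 17:15–17:30.
Restricted to 11:00–18:45: 13:15–14:15, 16:15–16:30, 17:15–17:30.
Windows ≥ 30 min: 13:15–14:15.
Earliest such window starts at 13:15.

13:15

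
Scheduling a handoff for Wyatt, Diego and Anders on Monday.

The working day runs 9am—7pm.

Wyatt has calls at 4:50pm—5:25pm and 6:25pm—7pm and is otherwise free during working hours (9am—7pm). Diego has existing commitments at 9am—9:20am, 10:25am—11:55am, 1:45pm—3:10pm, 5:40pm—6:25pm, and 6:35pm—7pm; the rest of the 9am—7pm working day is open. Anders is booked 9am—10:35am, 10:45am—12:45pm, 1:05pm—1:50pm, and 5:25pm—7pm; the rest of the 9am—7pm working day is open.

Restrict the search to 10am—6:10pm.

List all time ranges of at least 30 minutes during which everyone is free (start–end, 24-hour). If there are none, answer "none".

Wyatt free within 09:00–19:00: 09:00–16:50, 17:25–18:25.
Diego free within 09:00–19:00: 09:20–10:25, 11:55–13:45, 15:10–17:40, 18:25–18:35.
Anders free within 09:00–19:00: 10:35–10:45, 12:45–13:05, 13:50–17:25.
Wyatt ∩ Diego: 09:20–10:25, 11:55–13:45, 15:10–16:50, 17:25–17:40.
Wyatt ∩ Diego ∩ Anders: 12:45–13:05, 15:10–16:50.
Restricted to 10:00–18:10: 12:45–13:05, 15:10–16:50.
Windows ≥ 30 min: 15:10–16:50.

15:10–16:50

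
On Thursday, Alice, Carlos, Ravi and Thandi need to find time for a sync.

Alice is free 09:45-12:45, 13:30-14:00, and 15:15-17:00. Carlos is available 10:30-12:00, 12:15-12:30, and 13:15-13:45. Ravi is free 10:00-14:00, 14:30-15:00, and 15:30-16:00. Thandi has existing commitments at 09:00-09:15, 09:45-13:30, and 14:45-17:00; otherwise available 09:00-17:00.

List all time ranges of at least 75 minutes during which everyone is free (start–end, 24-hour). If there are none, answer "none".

none

Thandi free within 09:00–17:00: 09:15–09:45, 13:30–14:45.
Alice ∩ Carlos: 10:30–12:00, 12:15–12:30, 13:30–13:45.
Alice ∩ Carlos ∩ Ravi: 10:30–12:00, 12:15–12:30, 13:30–13:45.
Alice ∩ Carlos ∩ Ravi ∩ Thandi: 13:30–13:45.
Windows ≥ 75 min: (none).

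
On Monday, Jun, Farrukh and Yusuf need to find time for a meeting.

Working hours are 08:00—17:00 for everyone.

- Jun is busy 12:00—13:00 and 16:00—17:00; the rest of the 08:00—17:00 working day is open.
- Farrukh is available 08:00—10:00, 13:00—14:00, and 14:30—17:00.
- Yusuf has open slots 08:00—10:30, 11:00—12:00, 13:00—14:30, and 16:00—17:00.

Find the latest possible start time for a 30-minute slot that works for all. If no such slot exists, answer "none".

Jun free within 08:00–17:00: 08:00–12:00, 13:00–16:00.
Jun ∩ Farrukh: 08:00–10:00, 13:00–14:00, 14:30–16:00.
Jun ∩ Farrukh ∩ Yusuf: 08:00–10:00, 13:00–14:00.
Windows ≥ 30 min: 08:00–10:00, 13:00–14:00.
Latest start in the last window 13:00–14:00 is 14:00 − 30 min = 13:30.

13:30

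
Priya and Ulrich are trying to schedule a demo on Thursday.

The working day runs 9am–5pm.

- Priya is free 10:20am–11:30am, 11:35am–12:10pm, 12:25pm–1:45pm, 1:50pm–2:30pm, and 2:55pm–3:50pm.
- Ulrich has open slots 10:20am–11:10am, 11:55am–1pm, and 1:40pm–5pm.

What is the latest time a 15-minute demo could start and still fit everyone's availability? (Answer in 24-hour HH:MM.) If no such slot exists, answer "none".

Priya ∩ Ulrich: 10:20–11:10, 11:55–12:10, 12:25–13:00, 13:40–13:45, 13:50–14:30, 14:55–15:50.
Windows ≥ 15 min: 10:20–11:10, 11:55–12:10, 12:25–13:00, 13:50–14:30, 14:55–15:50.
Latest start in the last window 14:55–15:50 is 15:50 − 15 min = 15:35.

15:35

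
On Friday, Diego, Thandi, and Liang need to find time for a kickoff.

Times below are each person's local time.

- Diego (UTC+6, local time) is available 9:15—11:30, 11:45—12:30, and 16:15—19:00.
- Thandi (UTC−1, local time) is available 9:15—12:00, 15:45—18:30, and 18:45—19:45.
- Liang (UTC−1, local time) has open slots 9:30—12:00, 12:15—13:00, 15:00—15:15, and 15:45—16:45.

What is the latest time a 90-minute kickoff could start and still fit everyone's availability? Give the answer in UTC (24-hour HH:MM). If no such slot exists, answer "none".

11:30

Diego → UTC: 03:15–05:30, 05:45–06:30, 10:15–13:00.
Thandi → UTC: 10:15–13:00, 16:45–19:30, 19:45–20:45.
Liang → UTC: 10:30–13:00, 13:15–14:00, 16:00–16:15, 16:45–17:45.
Diego ∩ Thandi: 10:15–13:00.
Diego ∩ Thandi ∩ Liang: 10:30–13:00.
Windows ≥ 90 min: 10:30–13:00.
Latest start in the last window 10:30–13:00 is 13:00 − 90 min = 11:30.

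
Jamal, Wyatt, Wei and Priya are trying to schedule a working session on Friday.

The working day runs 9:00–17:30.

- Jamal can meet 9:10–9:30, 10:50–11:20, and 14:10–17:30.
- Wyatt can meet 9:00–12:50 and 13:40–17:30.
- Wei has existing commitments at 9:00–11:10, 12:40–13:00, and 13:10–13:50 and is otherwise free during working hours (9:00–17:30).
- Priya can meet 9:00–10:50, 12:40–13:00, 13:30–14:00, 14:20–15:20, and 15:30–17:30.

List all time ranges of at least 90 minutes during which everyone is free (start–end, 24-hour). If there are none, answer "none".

15:30–17:30

Wei free within 09:00–17:30: 11:10–12:40, 13:00–13:10, 13:50–17:30.
Jamal ∩ Wyatt: 09:10–09:30, 10:50–11:20, 14:10–17:30.
Jamal ∩ Wyatt ∩ Wei: 11:10–11:20, 14:10–17:30.
Jamal ∩ Wyatt ∩ Wei ∩ Priya: 14:20–15:20, 15:30–17:30.
Windows ≥ 90 min: 15:30–17:30.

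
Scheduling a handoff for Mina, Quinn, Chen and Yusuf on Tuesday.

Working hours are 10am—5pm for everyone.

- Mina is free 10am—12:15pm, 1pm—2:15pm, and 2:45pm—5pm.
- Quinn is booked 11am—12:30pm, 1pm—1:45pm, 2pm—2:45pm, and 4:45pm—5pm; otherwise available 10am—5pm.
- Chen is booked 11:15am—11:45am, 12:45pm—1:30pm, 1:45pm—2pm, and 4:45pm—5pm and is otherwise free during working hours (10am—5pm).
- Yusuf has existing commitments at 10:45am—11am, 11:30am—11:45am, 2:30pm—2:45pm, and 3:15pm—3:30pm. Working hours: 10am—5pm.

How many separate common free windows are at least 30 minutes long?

3

Quinn free within 10:00–17:00: 10:00–11:00, 12:30–13:00, 13:45–14:00, 14:45–16:45.
Chen free within 10:00–17:00: 10:00–11:15, 11:45–12:45, 13:30–13:45, 14:00–16:45.
Yusuf free within 10:00–17:00: 10:00–10:45, 11:00–11:30, 11:45–14:30, 14:45–15:15, 15:30–17:00.
Mina ∩ Quinn: 10:00–11:00, 13:45–14:00, 14:45–16:45.
Mina ∩ Quinn ∩ Chen: 10:00–11:00, 14:45–16:45.
Mina ∩ Quinn ∩ Chen ∩ Yusuf: 10:00–10:45, 14:45–15:15, 15:30–16:45.
Windows ≥ 30 min: 10:00–10:45, 14:45–15:15, 15:30–16:45.
That's 3 windows.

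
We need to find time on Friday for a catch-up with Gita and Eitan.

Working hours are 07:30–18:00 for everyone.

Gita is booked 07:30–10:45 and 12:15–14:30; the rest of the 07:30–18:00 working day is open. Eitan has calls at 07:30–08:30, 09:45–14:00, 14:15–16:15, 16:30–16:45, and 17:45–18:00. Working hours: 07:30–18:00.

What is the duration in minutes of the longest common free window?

60 minutes

Gita free within 07:30–18:00: 10:45–12:15, 14:30–18:00.
Eitan free within 07:30–18:00: 08:30–09:45, 14:00–14:15, 16:15–16:30, 16:45–17:45.
Gita ∩ Eitan: 16:15–16:30, 16:45–17:45.
Common window lengths: 15, 60 min; longest is 60.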